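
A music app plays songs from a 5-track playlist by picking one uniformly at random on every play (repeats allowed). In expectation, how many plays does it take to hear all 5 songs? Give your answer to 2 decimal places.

11.42

The wait to go from k to k+1 distinct songs is geometric with mean 5/(5-k).
E[T] = 5/5 + 5/4 + 5/3 + 5/2 + 5/1 = 5·H_{5}.
H_{5} = 2.283, so E[T] = 11.417.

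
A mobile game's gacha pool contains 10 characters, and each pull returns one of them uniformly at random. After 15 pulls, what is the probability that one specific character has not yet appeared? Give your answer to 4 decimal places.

Each pull misses the fixed character with probability (10-1)/10 = 9/10, independently.
P(still missing after 15) = (9/10)^15 = 0.20589.

0.2059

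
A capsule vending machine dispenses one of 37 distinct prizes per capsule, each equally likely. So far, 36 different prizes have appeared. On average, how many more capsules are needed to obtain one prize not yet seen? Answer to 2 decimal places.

Each capsule yields a new prize with probability (37-36)/37 = 1/37, so the wait is geometric with mean 37/1.
E = 37/1 = 37.000.

37.00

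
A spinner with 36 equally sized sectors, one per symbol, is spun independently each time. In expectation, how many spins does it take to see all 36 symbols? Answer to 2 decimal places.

150.28

After k distinct symbols have appeared, the next spin gives a new one with probability (36-k)/36, so the expected wait for the (k+1)-th is 36/(36-k).
E[T] = 36/36 + 36/35 + 36/34 + ... + 36/2 + 36/1 = 36·H_{36}.
H_{36} = 4.175, so E[T] = 150.284.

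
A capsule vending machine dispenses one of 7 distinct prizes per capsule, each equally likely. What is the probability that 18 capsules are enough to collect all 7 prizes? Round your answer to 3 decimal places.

Let A_i be the event that prize i is missing after 18 capsules. By inclusion–exclusion on the A_i,
P(all seen) = Σ_{j=0}^{7} (-1)^j C(7,j)((7-j)/7)^18
= 1.0000 - 0.4366 + 0.0492 - 0.0015 + 0.0000 - 0.0000 + 0.0000 - 0.0000
= 0.6112.

0.611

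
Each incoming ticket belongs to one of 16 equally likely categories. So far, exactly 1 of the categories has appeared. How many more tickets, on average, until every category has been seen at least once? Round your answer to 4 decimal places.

53.0917

With k distinct categories already seen, the next new one takes an expected 16/(16-k) tickets.
Sum over k = 1,...,15: E = 16/15 + 16/14 + 16/13 + ... + 16/2 + 16/1 = 53.09166.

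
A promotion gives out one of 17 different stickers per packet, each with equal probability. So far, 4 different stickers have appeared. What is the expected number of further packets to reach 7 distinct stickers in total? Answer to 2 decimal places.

4.27

The wait to go from k to k+1 distinct stickers is geometric with mean 17/(17-k).
Sum over k = 4,...,6: E = 17/13 + 17/12 + 17/11 = 4.270.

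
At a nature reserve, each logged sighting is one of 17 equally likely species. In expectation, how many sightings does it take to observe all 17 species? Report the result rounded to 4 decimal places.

58.4724

Split into phases: going from k distinct to k+1 distinct takes on average 17/(17-k) sightings.
E[T] = 17/17 + 17/16 + 17/15 + ... + 17/2 + 17/1 = 17·H_{17}.
H_{17} = 3.43955, so E[T] = 58.47239.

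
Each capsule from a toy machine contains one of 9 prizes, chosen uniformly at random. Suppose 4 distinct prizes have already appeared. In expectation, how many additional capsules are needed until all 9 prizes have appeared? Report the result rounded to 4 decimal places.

With k distinct prizes already seen, the next new one takes an expected 9/(9-k) capsules.
Sum over k = 4,...,8: E = 9/5 + 9/4 + 9/3 + 9/2 + 9/1 = 20.55000.

20.5500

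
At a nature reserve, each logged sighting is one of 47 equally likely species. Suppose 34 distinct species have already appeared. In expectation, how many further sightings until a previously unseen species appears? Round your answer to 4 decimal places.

3.6154

The number of sightings until the next new species is geometric with success probability 13/47, so its mean is 47/13.
E = 47/13 = 3.61538.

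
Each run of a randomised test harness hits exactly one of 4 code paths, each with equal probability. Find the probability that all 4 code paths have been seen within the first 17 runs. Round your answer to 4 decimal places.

By inclusion–exclusion over which code paths are missing,
P(all seen) = Σ_{j=0}^{4} (-1)^j C(4,j)((4-j)/4)^17
= 1.00000 - 0.03007 + 0.00005 - 0.00000 + 0.00000
= 0.96998.

0.9700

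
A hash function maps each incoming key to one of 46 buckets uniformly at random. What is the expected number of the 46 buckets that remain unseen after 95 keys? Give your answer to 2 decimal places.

5.70

For each bucket, P(unseen after 95) = (45/46)^95 = 0.124.
By linearity of expectation, E[unseen] = 46·(45/46)^95 = 5.701.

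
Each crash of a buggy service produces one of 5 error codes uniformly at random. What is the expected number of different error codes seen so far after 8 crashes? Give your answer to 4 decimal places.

4.1611

For each error code, P(seen in 8 crashes) = 1 - (4/5)^8 = 0.83223.
By linearity of expectation, E[distinct seen] = 5·(1 - (4/5)^8) = 4.16114.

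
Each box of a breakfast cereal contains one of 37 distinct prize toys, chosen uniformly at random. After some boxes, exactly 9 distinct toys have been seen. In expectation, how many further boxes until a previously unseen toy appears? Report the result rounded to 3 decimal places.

1.321

Each box yields a new toy with probability (37-9)/37 = 28/37, so the wait is geometric with mean 37/28.
E = 37/28 = 1.3214.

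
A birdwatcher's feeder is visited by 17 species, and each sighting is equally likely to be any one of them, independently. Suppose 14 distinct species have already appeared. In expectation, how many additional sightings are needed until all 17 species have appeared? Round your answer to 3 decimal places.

31.167

From k distinct to k+1 distinct takes on average 17/(17-k) sightings.
Sum over k = 14,...,16: E = 17/3 + 17/2 + 17/1 = 31.1667.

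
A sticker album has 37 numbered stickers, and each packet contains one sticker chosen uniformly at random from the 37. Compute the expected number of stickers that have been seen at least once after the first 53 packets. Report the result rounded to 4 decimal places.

For each sticker, P(seen in 53 packets) = 1 - (36/37)^53 = 0.76593.
By linearity of expectation, E[distinct seen] = 37·(1 - (36/37)^53) = 28.33950.

28.3395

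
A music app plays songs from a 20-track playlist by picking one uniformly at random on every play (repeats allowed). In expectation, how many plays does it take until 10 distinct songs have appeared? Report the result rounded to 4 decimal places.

Going from k to k+1 distinct takes a geometric number of plays with mean 20/(20-k).
Sum over k = 0,...,9: E = 20/20 + 20/19 + 20/18 + ... + 20/12 + 20/11 = 13.37543.

13.3754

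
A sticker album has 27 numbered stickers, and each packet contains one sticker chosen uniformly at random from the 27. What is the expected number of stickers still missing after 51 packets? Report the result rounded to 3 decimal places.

For each sticker, P(unseen after 51) = (26/27)^51 = 0.1459.
By linearity of expectation, E[unseen] = 27·(26/27)^51 = 3.9396.

3.940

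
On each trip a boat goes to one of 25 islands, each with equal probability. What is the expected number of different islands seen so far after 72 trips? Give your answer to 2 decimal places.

For each island, P(seen in 72 trips) = 1 - (24/25)^72 = 0.947.
By linearity of expectation, E[distinct seen] = 25·(1 - (24/25)^72) = 23.677.

23.68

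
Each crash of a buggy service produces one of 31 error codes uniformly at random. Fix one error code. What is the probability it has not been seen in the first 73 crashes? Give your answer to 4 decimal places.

0.0913

Each crash misses the fixed error code with probability (31-1)/31 = 30/31, independently.
P(still missing after 73) = (30/31)^73 = 0.09130.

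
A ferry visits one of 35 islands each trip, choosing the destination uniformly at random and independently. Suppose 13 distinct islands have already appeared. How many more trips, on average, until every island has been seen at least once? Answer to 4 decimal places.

129.1785

The wait to go from k to k+1 distinct islands is geometric with mean 35/(35-k).
Sum over k = 13,...,34: E = 35/22 + 35/21 + 35/20 + ... + 35/2 + 35/1 = 129.17846.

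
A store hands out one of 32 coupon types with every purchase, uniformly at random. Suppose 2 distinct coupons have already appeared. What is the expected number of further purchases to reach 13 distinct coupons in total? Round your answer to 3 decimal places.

14.312

The wait to go from k to k+1 distinct coupons is geometric with mean 32/(32-k).
Sum over k = 2,...,12: E = 32/30 + 32/29 + 32/28 + ... + 32/21 + 32/20 = 14.3119.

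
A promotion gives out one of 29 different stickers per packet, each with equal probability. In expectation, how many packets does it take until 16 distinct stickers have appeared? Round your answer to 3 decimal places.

22.664

Going from k to k+1 distinct takes a geometric number of packets with mean 29/(29-k).
Sum over k = 0,...,15: E = 29/29 + 29/28 + 29/27 + ... + 29/15 + 29/14 = 22.6641.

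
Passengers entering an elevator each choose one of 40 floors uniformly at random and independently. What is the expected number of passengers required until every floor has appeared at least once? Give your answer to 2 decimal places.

The wait to go from k to k+1 distinct floors is geometric with mean 40/(40-k).
E[T] = 40/40 + 40/39 + 40/38 + ... + 40/2 + 40/1 = 40·H_{40}.
H_{40} = 4.279, so E[T] = 171.142.

171.14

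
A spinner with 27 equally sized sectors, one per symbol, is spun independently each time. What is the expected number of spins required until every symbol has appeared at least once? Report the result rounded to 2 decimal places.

The wait to go from k to k+1 distinct symbols is geometric with mean 27/(27-k).
E[T] = 27/27 + 27/26 + 27/25 + ... + 27/2 + 27/1 = 27·H_{27}.
H_{27} = 3.891, so E[T] = 105.069.

105.07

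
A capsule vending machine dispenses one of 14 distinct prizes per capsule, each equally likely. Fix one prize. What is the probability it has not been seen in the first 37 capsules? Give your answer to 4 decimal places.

0.0644

Each capsule misses the fixed prize with probability (14-1)/14 = 13/14, independently.
P(still missing after 37) = (13/14)^37 = 0.06444.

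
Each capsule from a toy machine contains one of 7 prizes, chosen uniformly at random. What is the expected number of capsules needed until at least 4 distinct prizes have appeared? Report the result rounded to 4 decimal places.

With k distinct prizes already seen, the next new one arrives after an expected 7/(7-k) capsules.
Sum over k = 0,...,3: E = 7/7 + 7/6 + 7/5 + 7/4 = 5.31667.

5.3167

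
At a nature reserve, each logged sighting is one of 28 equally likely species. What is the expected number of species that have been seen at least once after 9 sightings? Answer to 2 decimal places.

For each species, P(seen in 9 sightings) = 1 - (27/28)^9 = 0.279.
By linearity of expectation, E[distinct seen] = 28·(1 - (27/28)^9) = 7.816.

7.82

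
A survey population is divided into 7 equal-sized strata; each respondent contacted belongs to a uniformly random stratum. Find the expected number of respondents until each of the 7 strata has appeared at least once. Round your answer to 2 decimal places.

18.15

After k distinct strata have appeared, the next respondent gives a new one with probability (7-k)/7, so the expected wait for the (k+1)-th is 7/(7-k).
E[T] = 7/7 + 7/6 + 7/5 + ... + 7/2 + 7/1 = 7·H_{7}.
H_{7} = 2.593, so E[T] = 18.150.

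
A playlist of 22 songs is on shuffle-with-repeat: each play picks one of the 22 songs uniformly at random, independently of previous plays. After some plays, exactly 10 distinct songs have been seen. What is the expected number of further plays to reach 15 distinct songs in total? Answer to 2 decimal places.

The wait to go from k to k+1 distinct songs is geometric with mean 22/(22-k).
Sum over k = 10,...,14: E = 22/12 + 22/11 + 22/10 + 22/9 + 22/8 = 11.228.

11.23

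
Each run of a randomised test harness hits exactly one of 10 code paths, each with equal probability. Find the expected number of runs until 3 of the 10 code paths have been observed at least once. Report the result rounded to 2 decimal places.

Going from k to k+1 distinct takes a geometric number of runs with mean 10/(10-k).
Sum over k = 0,...,2: E = 10/10 + 10/9 + 10/8 = 3.361.

3.36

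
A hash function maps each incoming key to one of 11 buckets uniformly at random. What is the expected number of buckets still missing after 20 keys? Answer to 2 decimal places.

1.64

For each bucket, P(unseen after 20) = (10/11)^20 = 0.149.
By linearity of expectation, E[unseen] = 11·(10/11)^20 = 1.635.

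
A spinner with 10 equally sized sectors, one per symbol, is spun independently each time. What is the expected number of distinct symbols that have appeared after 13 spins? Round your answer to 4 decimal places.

7.4581

For each symbol, P(seen in 13 spins) = 1 - (9/10)^13 = 0.74581.
By linearity of expectation, E[distinct seen] = 10·(1 - (9/10)^13) = 7.45813.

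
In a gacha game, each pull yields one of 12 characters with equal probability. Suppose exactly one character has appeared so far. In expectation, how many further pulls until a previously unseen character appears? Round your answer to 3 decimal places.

1.091

Each pull yields a new character with probability (12-1)/12 = 11/12, so the wait is geometric with mean 12/11.
E = 12/11 = 1.0909.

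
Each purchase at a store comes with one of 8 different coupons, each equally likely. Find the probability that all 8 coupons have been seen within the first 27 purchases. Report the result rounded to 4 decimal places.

0.7943

By inclusion–exclusion over which coupons are missing,
P(all seen) = Σ_{j=0}^{8} (-1)^j C(8,j)((8-j)/8)^27
= 1.00000 - 0.21742 + 0.01185 - 0.00017 + 0.00000 - 0.00000 + 0.00000 - 0.00000 + 0.00000
= 0.79426.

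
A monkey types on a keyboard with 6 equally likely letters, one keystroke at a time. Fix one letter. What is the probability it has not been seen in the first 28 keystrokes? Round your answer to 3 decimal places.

On each keystroke the fixed letter fails to appear with probability 5/6.
P(still missing after 28) = (5/6)^28 = 0.0061.

0.006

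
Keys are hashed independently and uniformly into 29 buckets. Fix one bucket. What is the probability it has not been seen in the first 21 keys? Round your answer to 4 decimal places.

On each key the fixed bucket fails to appear with probability 28/29.
P(still missing after 21) = (28/29)^21 = 0.47859.

0.4786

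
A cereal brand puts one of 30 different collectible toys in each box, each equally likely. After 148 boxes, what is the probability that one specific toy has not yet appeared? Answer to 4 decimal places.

On each box the fixed toy fails to appear with probability 29/30.
P(still missing after 148) = (29/30)^148 = 0.00662.

0.0066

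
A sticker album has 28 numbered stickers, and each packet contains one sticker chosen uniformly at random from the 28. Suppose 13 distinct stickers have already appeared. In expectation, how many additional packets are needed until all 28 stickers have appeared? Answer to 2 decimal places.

92.91

With k distinct stickers already seen, the next new one takes an expected 28/(28-k) packets.
Sum over k = 13,...,27: E = 28/15 + 28/14 + 28/13 + ... + 28/2 + 28/1 = 92.910.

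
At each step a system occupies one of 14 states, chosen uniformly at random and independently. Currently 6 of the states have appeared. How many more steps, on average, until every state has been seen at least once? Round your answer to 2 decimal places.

38.05

The wait to go from k to k+1 distinct states is geometric with mean 14/(14-k).
Sum over k = 6,...,13: E = 14/8 + 14/7 + 14/6 + ... + 14/2 + 14/1 = 38.050.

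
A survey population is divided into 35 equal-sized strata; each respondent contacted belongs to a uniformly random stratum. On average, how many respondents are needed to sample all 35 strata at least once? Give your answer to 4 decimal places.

Split into phases: going from k distinct to k+1 distinct takes on average 35/(35-k) respondents.
E[T] = 35/35 + 35/34 + 35/33 + ... + 35/2 + 35/1 = 35·H_{35}.
H_{35} = 4.14678, so E[T] = 145.13735.

145.1373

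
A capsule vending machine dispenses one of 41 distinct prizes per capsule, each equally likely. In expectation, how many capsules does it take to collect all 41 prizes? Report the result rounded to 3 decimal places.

176.420

The wait to go from k to k+1 distinct prizes is geometric with mean 41/(41-k).
E[T] = 41/41 + 41/40 + 41/39 + ... + 41/2 + 41/1 = 41·H_{41}.
H_{41} = 4.3029, so E[T] = 176.4203.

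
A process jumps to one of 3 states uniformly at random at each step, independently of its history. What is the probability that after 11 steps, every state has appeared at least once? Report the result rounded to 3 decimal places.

0.965

Let A_i be the event that state i is missing after 11 steps. By inclusion–exclusion on the A_i,
P(all seen) = Σ_{j=0}^{3} (-1)^j C(3,j)((3-j)/3)^11
= 1.0000 - 0.0347 + 0.0000 - 0.0000
= 0.9653.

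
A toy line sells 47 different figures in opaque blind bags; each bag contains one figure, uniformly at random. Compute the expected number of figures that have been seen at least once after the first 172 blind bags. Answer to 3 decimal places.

45.837

For each figure, P(seen in 172 blind bags) = 1 - (46/47)^172 = 0.9753.
By linearity of expectation, E[distinct seen] = 47·(1 - (46/47)^172) = 45.8369.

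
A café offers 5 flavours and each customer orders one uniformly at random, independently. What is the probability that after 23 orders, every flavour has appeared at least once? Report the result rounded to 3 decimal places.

0.971

Let A_i be the event that flavour i is missing after 23 orders. By inclusion–exclusion on the A_i,
P(all seen) = Σ_{j=0}^{5} (-1)^j C(5,j)((5-j)/5)^23
= 1.0000 - 0.0295 + 0.0001 - 0.0000 + 0.0000 - 0.0000
= 0.9706.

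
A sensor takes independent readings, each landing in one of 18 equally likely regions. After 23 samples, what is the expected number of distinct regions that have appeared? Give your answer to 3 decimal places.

For each region, P(seen in 23 samples) = 1 - (17/18)^23 = 0.7314.
By linearity of expectation, E[distinct seen] = 18·(1 - (17/18)^23) = 13.1657.

13.166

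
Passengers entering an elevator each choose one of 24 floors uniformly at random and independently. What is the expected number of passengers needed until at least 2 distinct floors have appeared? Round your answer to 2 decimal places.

2.04

Going from k to k+1 distinct takes a geometric number of passengers with mean 24/(24-k).
Sum over k = 0,...,1: E = 24/24 + 24/23 = 2.043.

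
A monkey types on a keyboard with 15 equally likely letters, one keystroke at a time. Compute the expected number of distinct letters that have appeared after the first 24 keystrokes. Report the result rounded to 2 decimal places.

12.14

For each letter, P(seen in 24 keystrokes) = 1 - (14/15)^24 = 0.809.
By linearity of expectation, E[distinct seen] = 15·(1 - (14/15)^24) = 12.136.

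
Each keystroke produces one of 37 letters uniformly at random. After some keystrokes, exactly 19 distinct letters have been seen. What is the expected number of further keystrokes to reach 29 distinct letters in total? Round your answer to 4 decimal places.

With k distinct letters already seen, the next new one takes an expected 37/(37-k) keystrokes.
Sum over k = 19,...,28: E = 37/18 + 37/17 + 37/16 + ... + 37/10 + 37/9 = 28.75828.

28.7583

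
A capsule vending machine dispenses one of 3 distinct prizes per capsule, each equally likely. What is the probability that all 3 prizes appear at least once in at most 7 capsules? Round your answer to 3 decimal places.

By inclusion–exclusion over which prizes are missing,
P(all seen) = Σ_{j=0}^{3} (-1)^j C(3,j)((3-j)/3)^7
= 1.0000 - 0.1756 + 0.0014 - 0.0000
= 0.8258.

0.826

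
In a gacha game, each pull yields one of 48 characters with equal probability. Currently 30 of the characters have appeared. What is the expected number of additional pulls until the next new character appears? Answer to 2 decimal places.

Each pull yields a new character with probability (48-30)/48 = 18/48, so the wait is geometric with mean 48/18.
E = 48/18 = 2.667.

2.67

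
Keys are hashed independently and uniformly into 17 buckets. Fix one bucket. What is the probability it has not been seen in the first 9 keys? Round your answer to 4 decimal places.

On each key the fixed bucket fails to appear with probability 16/17.
P(still missing after 9) = (16/17)^9 = 0.57948.

0.5795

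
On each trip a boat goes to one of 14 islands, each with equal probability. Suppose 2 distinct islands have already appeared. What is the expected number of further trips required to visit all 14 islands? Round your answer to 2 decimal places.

With k distinct islands already seen, the next new one takes an expected 14/(14-k) trips.
Sum over k = 2,...,13: E = 14/12 + 14/11 + 14/10 + ... + 14/2 + 14/1 = 43.445.

43.44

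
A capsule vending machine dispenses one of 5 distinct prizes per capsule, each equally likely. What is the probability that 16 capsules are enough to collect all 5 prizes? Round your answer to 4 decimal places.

By inclusion–exclusion over which prizes are missing,
P(all seen) = Σ_{j=0}^{5} (-1)^j C(5,j)((5-j)/5)^16
= 1.00000 - 0.14074 + 0.00282 - 0.00000 + 0.00000 - 0.00000
= 0.86208.

0.8621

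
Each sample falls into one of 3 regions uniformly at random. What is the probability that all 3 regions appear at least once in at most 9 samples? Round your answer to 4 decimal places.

By inclusion–exclusion over which regions are missing,
P(all seen) = Σ_{j=0}^{3} (-1)^j C(3,j)((3-j)/3)^9
= 1.00000 - 0.07804 + 0.00015 - 0.00000
= 0.92212.

0.9221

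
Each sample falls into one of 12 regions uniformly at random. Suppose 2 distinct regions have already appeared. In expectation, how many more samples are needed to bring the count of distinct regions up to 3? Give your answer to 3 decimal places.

With k distinct regions already seen, the next new one takes an expected 12/(12-k) samples.
Only the k = 2 term is needed: E = 12/10 = 1.2000.

1.200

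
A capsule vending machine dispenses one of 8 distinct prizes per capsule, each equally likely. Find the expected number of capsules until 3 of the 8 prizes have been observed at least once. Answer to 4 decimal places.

Going from k to k+1 distinct takes a geometric number of capsules with mean 8/(8-k).
Sum over k = 0,...,2: E = 8/8 + 8/7 + 8/6 = 3.47619.

3.4762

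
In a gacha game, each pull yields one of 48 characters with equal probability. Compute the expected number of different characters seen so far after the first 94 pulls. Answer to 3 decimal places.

For each character, P(seen in 94 pulls) = 1 - (47/48)^94 = 0.8618.
By linearity of expectation, E[distinct seen] = 48·(1 - (47/48)^94) = 41.3662.

41.366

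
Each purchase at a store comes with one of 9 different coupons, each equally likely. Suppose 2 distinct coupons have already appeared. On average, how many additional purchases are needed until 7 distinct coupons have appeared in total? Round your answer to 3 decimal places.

The wait to go from k to k+1 distinct coupons is geometric with mean 9/(9-k).
Sum over k = 2,...,6: E = 9/7 + 9/6 + 9/5 + 9/4 + 9/3 = 9.8357.

9.836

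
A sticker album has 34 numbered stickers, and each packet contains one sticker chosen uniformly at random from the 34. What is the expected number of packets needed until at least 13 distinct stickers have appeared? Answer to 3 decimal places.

16.077

Going from k to k+1 distinct takes a geometric number of packets with mean 34/(34-k).
Sum over k = 0,...,12: E = 34/34 + 34/33 + 34/32 + ... + 34/23 + 34/22 = 16.0769.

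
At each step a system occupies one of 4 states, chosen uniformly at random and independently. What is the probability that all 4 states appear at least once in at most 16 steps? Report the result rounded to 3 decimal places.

0.960

Let A_i be the event that state i is missing after 16 steps. By inclusion–exclusion on the A_i,
P(all seen) = Σ_{j=0}^{4} (-1)^j C(4,j)((4-j)/4)^16
= 1.0000 - 0.0401 + 0.0001 - 0.0000 + 0.0000
= 0.9600.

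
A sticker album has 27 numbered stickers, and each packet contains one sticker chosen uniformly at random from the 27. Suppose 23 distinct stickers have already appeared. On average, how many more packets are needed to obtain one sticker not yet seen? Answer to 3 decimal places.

Each packet yields a new sticker with probability (27-23)/27 = 4/27, so the wait is geometric with mean 27/4.
E = 27/4 = 6.7500.

6.750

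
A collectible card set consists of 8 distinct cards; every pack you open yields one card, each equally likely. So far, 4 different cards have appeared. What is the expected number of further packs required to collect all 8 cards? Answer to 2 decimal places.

From k distinct to k+1 distinct takes on average 8/(8-k) packs.
Sum over k = 4,...,7: E = 8/4 + 8/3 + 8/2 + 8/1 = 16.667.

16.67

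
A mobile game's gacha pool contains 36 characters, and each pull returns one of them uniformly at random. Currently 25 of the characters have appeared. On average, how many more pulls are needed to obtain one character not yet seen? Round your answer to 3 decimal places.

Each pull yields a new character with probability (36-25)/36 = 11/36, so the wait is geometric with mean 36/11.
E = 36/11 = 3.2727.

3.273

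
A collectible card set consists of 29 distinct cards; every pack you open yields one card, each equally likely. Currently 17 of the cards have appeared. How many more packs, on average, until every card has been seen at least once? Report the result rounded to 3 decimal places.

89.993

With k distinct cards already seen, the next new one takes an expected 29/(29-k) packs.
Sum over k = 17,...,28: E = 29/12 + 29/11 + 29/10 + ... + 29/2 + 29/1 = 89.9931.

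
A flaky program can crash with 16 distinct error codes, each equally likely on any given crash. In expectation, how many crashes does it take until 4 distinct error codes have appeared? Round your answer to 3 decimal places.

4.440

Going from k to k+1 distinct takes a geometric number of crashes with mean 16/(16-k).
Sum over k = 0,...,3: E = 16/16 + 16/15 + 16/14 + 16/13 = 4.4403.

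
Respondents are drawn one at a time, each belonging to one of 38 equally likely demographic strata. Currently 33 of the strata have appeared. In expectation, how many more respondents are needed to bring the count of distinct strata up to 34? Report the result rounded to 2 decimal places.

7.60

The wait to go from k to k+1 distinct strata is geometric with mean 38/(38-k).
Only the k = 33 term is needed: E = 38/5 = 7.600.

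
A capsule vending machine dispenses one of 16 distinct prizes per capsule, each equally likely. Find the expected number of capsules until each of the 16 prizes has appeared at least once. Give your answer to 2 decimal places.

54.09

Split into phases: going from k distinct to k+1 distinct takes on average 16/(16-k) capsules.
E[T] = 16/16 + 16/15 + 16/14 + ... + 16/2 + 16/1 = 16·H_{16}.
H_{16} = 3.381, so E[T] = 54.092.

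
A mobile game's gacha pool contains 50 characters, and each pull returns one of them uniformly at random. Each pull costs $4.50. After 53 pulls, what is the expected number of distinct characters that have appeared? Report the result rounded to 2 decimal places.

For each character, P(seen in 53 pulls) = 1 - (49/50)^53 = 0.657.
By linearity of expectation, E[distinct seen] = 50·(1 - (49/50)^53) = 32.862.

32.86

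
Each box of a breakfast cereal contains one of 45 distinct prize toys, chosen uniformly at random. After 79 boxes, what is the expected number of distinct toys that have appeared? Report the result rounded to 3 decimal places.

37.376

For each toy, P(seen in 79 boxes) = 1 - (44/45)^79 = 0.8306.
By linearity of expectation, E[distinct seen] = 45·(1 - (44/45)^79) = 37.3760.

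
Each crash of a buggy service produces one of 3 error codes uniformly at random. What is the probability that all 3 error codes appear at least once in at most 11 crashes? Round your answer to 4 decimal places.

Let A_i be the event that error code i is missing after 11 crashes. By inclusion–exclusion on the A_i,
P(all seen) = Σ_{j=0}^{3} (-1)^j C(3,j)((3-j)/3)^11
= 1.00000 - 0.03468 + 0.00002 - 0.00000
= 0.96533.

0.9653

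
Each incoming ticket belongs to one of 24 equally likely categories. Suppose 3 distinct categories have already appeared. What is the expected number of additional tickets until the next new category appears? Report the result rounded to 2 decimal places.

1.14

Each ticket yields a new category with probability (24-3)/24 = 21/24, so the wait is geometric with mean 24/21.
E = 24/21 = 1.143.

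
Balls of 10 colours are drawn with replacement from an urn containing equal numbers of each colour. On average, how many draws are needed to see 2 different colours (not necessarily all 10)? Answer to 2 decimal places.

With k distinct colours already seen, the next new one arrives after an expected 10/(10-k) draws.
Sum over k = 0,...,1: E = 10/10 + 10/9 = 2.111.

2.11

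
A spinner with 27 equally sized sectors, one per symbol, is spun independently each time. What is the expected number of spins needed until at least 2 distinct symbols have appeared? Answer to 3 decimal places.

With k distinct symbols already seen, the next new one arrives after an expected 27/(27-k) spins.
Sum over k = 0,...,1: E = 27/27 + 27/26 = 2.0385.

2.038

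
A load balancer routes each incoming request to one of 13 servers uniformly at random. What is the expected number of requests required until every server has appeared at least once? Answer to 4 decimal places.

After k distinct servers have appeared, the next request gives a new one with probability (13-k)/13, so the expected wait for the (k+1)-th is 13/(13-k).
E[T] = 13/13 + 13/12 + 13/11 + ... + 13/2 + 13/1 = 13·H_{13}.
H_{13} = 3.18013, so E[T] = 41.34174.

41.3417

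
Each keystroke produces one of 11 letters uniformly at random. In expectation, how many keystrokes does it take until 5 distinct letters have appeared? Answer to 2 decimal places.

Going from k to k+1 distinct takes a geometric number of keystrokes with mean 11/(11-k).
Sum over k = 0,...,4: E = 11/11 + 11/10 + 11/9 + 11/8 + 11/7 = 6.269.

6.27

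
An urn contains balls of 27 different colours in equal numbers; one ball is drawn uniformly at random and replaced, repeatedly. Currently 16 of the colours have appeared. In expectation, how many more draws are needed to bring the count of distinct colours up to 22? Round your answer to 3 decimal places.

19.887

From k distinct to k+1 distinct takes on average 27/(27-k) draws.
Sum over k = 16,...,21: E = 27/11 + 27/10 + 27/9 + 27/8 + 27/7 + 27/6 = 19.8867.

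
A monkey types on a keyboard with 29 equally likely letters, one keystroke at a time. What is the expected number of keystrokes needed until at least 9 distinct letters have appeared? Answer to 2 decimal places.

With k distinct letters already seen, the next new one arrives after an expected 29/(29-k) keystrokes.
Sum over k = 0,...,8: E = 29/29 + 29/28 + 29/27 + ... + 29/22 + 29/21 = 10.554.

10.55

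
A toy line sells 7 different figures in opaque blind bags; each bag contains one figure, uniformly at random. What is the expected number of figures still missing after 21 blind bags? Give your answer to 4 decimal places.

0.2749

For each figure, P(unseen after 21) = (6/7)^21 = 0.03928.
By linearity of expectation, E[unseen] = 7·(6/7)^21 = 0.27493.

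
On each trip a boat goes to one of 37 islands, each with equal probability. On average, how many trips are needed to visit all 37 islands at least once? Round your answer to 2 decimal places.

155.46

The wait to go from k to k+1 distinct islands is geometric with mean 37/(37-k).
E[T] = 37/37 + 37/36 + 37/35 + ... + 37/2 + 37/1 = 37·H_{37}.
H_{37} = 4.202, so E[T] = 155.459.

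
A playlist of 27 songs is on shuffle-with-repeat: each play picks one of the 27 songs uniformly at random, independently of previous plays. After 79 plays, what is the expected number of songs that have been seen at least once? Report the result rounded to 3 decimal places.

For each song, P(seen in 79 plays) = 1 - (26/27)^79 = 0.9493.
By linearity of expectation, E[distinct seen] = 27·(1 - (26/27)^79) = 25.6306.

25.631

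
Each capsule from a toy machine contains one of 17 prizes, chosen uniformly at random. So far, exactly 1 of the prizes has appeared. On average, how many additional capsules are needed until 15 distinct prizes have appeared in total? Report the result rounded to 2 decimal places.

With k distinct prizes already seen, the next new one takes an expected 17/(17-k) capsules.
Sum over k = 1,...,14: E = 17/16 + 17/15 + 17/14 + ... + 17/4 + 17/3 = 31.972.

31.97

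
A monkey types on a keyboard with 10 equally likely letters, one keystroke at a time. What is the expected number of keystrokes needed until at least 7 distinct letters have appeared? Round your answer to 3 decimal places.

With k distinct letters already seen, the next new one arrives after an expected 10/(10-k) keystrokes.
Sum over k = 0,...,6: E = 10/10 + 10/9 + 10/8 + ... + 10/5 + 10/4 = 10.9563.

10.956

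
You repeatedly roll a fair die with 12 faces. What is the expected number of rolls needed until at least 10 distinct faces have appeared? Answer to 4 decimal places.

With k distinct faces already seen, the next new one arrives after an expected 12/(12-k) rolls.
Sum over k = 0,...,9: E = 12/12 + 12/11 + 12/10 + ... + 12/4 + 12/3 = 19.23853.

19.2385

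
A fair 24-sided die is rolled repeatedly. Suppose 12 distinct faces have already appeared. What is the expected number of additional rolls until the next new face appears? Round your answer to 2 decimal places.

2.00

The number of rolls until the next new face is geometric with success probability 12/24, so its mean is 24/12.
E = 24/12 = 2.000.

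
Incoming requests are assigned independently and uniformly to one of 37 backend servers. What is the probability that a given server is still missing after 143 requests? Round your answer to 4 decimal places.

0.0199

On each request the fixed server fails to appear with probability 36/37.
P(still missing after 143) = (36/37)^143 = 0.01988.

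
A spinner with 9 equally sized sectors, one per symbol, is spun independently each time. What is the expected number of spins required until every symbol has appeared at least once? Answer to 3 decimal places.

25.461

Split into phases: going from k distinct to k+1 distinct takes on average 9/(9-k) spins.
E[T] = 9/9 + 9/8 + 9/7 + ... + 9/2 + 9/1 = 9·H_{9}.
H_{9} = 2.8290, so E[T] = 25.4607.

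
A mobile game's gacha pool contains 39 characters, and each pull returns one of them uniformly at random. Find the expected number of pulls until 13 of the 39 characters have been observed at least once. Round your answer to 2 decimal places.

With k distinct characters already seen, the next new one arrives after an expected 39/(39-k) pulls.
Sum over k = 0,...,12: E = 39/39 + 39/38 + 39/37 + ... + 39/28 + 39/27 = 15.566.

15.57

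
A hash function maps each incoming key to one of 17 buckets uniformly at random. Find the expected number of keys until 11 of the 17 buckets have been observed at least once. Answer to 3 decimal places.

16.822

Going from k to k+1 distinct takes a geometric number of keys with mean 17/(17-k).
Sum over k = 0,...,10: E = 17/17 + 17/16 + 17/15 + ... + 17/8 + 17/7 = 16.8224.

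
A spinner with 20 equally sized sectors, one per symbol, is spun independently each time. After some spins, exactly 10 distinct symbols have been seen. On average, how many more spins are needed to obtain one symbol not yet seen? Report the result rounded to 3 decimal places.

2.000

Each spin yields a new symbol with probability (20-10)/20 = 10/20, so the wait is geometric with mean 20/10.
E = 20/10 = 2.0000.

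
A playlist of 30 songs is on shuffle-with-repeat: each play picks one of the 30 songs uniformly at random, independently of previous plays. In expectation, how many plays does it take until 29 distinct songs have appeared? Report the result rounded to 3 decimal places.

89.850

Going from k to k+1 distinct takes a geometric number of plays with mean 30/(30-k).
Sum over k = 0,...,28: E = 30/30 + 30/29 + 30/28 + ... + 30/3 + 30/2 = 89.8496.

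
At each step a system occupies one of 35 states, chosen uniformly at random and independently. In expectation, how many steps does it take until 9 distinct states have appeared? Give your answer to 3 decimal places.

Going from k to k+1 distinct takes a geometric number of steps with mean 35/(35-k).
Sum over k = 0,...,8: E = 35/35 + 35/34 + 35/33 + ... + 35/28 + 35/27 = 10.2327.

10.233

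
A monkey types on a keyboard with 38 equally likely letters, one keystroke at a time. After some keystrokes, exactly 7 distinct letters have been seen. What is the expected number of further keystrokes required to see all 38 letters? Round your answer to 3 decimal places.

With k distinct letters already seen, the next new one takes an expected 38/(38-k) keystrokes.
Sum over k = 7,...,37: E = 38/31 + 38/30 + 38/29 + ... + 38/2 + 38/1 = 153.0353.

153.035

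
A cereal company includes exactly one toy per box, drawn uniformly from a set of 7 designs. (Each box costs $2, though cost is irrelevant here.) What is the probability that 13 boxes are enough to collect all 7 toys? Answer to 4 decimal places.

By inclusion–exclusion over which toys are missing,
P(all seen) = Σ_{j=0}^{7} (-1)^j C(7,j)((7-j)/7)^13
= 1.00000 - 0.94360 + 0.26458 - 0.02424 + 0.00058 - 0.00000 + 0.00000 - 0.00000
= 0.29731.

0.2973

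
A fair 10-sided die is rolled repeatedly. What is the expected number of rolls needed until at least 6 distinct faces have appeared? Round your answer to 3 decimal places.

8.456

With k distinct faces already seen, the next new one arrives after an expected 10/(10-k) rolls.
Sum over k = 0,...,5: E = 10/10 + 10/9 + 10/8 + 10/7 + 10/6 + 10/5 = 8.4563.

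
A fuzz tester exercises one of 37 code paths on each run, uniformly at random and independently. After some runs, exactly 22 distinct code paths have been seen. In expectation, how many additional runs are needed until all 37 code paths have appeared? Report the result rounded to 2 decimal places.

The wait to go from k to k+1 distinct code paths is geometric with mean 37/(37-k).
Sum over k = 22,...,36: E = 37/15 + 37/14 + 37/13 + ... + 37/2 + 37/1 = 122.774.

122.77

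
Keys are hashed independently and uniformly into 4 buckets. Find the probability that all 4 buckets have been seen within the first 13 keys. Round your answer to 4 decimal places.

By inclusion–exclusion over which buckets are missing,
P(all seen) = Σ_{j=0}^{4} (-1)^j C(4,j)((4-j)/4)^13
= 1.00000 - 0.09503 + 0.00073 - 0.00000 + 0.00000
= 0.90570.

0.9057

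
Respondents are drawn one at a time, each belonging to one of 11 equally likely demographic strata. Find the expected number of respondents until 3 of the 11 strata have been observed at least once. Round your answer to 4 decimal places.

With k distinct strata already seen, the next new one arrives after an expected 11/(11-k) respondents.
Sum over k = 0,...,2: E = 11/11 + 11/10 + 11/9 = 3.32222.

3.3222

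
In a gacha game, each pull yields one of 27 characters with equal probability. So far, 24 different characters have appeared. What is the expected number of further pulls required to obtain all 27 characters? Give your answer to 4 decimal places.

With k distinct characters already seen, the next new one takes an expected 27/(27-k) pulls.
Sum over k = 24,...,26: E = 27/3 + 27/2 + 27/1 = 49.50000.

49.5000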